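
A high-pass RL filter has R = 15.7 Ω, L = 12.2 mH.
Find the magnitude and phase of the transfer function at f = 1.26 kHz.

Step 1 — Angular frequency: ω = 2π·1260 = 7917 rad/s.
Step 2 — Transfer function: H(jω) = jωL/(R + jωL).
Step 3 — Numerator jωL = j·96.59; denominator R + jωL = 15.7 + j96.59.
Step 4 — H = 0.9743 + j0.1584.
Step 5 — Magnitude: |H| = 0.987 (-0.1 dB); phase: φ = 9.2°.

|H| = 0.987 (-0.1 dB), φ = 9.2°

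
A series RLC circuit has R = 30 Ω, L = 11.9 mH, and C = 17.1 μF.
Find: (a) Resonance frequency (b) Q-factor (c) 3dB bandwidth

Step 1 — Resonance condition Im(Z)=0 gives ω₀ = 1/√(LC).
Step 2 — ω₀ = 1/√(0.0119·1.71e-05) = 2217 rad/s.
Step 3 — f₀ = ω₀/(2π) = 352.8 Hz.
Step 4 — Series Q: Q = ω₀L/R = 2217·0.0119/30 = 0.8793.
Step 5 — 3dB bandwidth: Δω = ω₀/Q = 2521 rad/s; BW = Δω/(2π) = 401.2 Hz.

(a) f₀ = 352.8 Hz  (b) Q = 0.8793  (c) BW = 401.2 Hz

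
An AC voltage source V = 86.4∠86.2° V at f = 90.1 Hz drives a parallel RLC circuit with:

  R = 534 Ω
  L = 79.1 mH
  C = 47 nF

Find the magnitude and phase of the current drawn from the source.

Step 1 — Angular frequency: ω = 2π·f = 2π·90.1 = 566.1 rad/s.
Step 2 — Component impedances:
  R: Z = R = 534 Ω
  L: Z = jωL = j·566.1·0.0791 = 0 + j44.78 Ω
  C: Z = 1/(jωC) = -j/(ω·C) = 0 - j3.758e+04 Ω
Step 3 — Parallel combination: 1/Z_total = 1/R + 1/L + 1/C; Z_total = 3.738 + j44.52 Ω = 44.68∠85.2° Ω.
Step 4 — Source phasor: V = 86.4∠86.2° V = 5.726 + j86.21 V.
Step 5 — Ohm's law: I = V / Z_total = (5.726 + j86.21) / (3.738 + j44.52) = 1.934 + j0.03372 A.
Step 6 — Convert to polar: |I| = 1.934 A, ∠I = 1.0°.

I = 1.934∠1.0° A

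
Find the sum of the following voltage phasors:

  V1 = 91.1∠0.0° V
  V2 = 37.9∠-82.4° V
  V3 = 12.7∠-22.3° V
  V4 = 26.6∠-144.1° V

Step 1 — Convert each phasor to rectangular form:
  V1 = 91.1·(cos(0.0°) + j·sin(0.0°)) = 91.1 V
  V2 = 37.9·(cos(-82.4°) + j·sin(-82.4°)) = 5.013 - j37.57 V
  V3 = 12.7·(cos(-22.3°) + j·sin(-22.3°)) = 11.75 - j4.819 V
  V4 = 26.6·(cos(-144.1°) + j·sin(-144.1°)) = -21.55 - j15.6 V
Step 2 — Sum components: V_total = 86.32 - j57.98 V.
Step 3 — Convert to polar: |V_total| = 104 V, ∠V_total = -33.9°.

V_total = 104∠-33.9° V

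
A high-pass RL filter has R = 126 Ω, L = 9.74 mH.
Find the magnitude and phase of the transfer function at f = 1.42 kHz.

Step 1 — Angular frequency: ω = 2π·1420 = 8922 rad/s.
Step 2 — Transfer function: H(jω) = jωL/(R + jωL).
Step 3 — Numerator jωL = j·86.9; denominator R + jωL = 126 + j86.9.
Step 4 — H = 0.3223 + j0.4674.
Step 5 — Magnitude: |H| = 0.5678 (-4.9 dB); phase: φ = 55.4°.

|H| = 0.5678 (-4.9 dB), φ = 55.4°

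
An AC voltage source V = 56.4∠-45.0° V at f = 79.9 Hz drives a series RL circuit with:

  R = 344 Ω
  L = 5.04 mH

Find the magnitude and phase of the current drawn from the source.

Step 1 — Angular frequency: ω = 2π·f = 2π·79.9 = 502 rad/s.
Step 2 — Component impedances:
  R: Z = R = 344 Ω
  L: Z = jωL = j·502·0.00504 = 0 + j2.53 Ω
Step 3 — Series combination: Z_total = R + L = 344 + j2.53 Ω = 344∠0.4° Ω.
Step 4 — Source phasor: V = 56.4∠-45.0° V = 39.88 - j39.88 V.
Step 5 — Ohm's law: I = V / Z_total = (39.88 - j39.88) / (344 + j2.53) = 0.1151 - j0.1168 A.
Step 6 — Convert to polar: |I| = 0.1639 A, ∠I = -45.4°.

I = 0.1639∠-45.4° A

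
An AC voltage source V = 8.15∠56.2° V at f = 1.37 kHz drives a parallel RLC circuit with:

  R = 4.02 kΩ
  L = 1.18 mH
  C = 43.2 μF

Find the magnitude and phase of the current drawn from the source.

Step 1 — Angular frequency: ω = 2π·f = 2π·1370 = 8608 rad/s.
Step 2 — Component impedances:
  R: Z = R = 4020 Ω
  L: Z = jωL = j·8608·0.00118 = 0 + j10.16 Ω
  C: Z = 1/(jωC) = -j/(ω·C) = 0 - j2.689 Ω
Step 3 — Parallel combination: 1/Z_total = 1/R + 1/L + 1/C; Z_total = 0.003328 - j3.657 Ω = 3.657∠-89.9° Ω.
Step 4 — Source phasor: V = 8.15∠56.2° V = 4.534 + j6.773 V.
Step 5 — Ohm's law: I = V / Z_total = (4.534 + j6.773) / (0.003328 - j3.657) = -1.851 + j1.241 A.
Step 6 — Convert to polar: |I| = 2.228 A, ∠I = 146.1°.

I = 2.228∠146.1° A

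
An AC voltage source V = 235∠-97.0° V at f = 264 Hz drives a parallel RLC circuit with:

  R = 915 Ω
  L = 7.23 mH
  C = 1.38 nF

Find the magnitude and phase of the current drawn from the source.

Step 1 — Angular frequency: ω = 2π·f = 2π·264 = 1659 rad/s.
Step 2 — Component impedances:
  R: Z = R = 915 Ω
  L: Z = jωL = j·1659·0.00723 = 0 + j11.99 Ω
  C: Z = 1/(jωC) = -j/(ω·C) = 0 - j4.369e+05 Ω
Step 3 — Parallel combination: 1/Z_total = 1/R + 1/L + 1/C; Z_total = 0.1572 + j11.99 Ω = 11.99∠89.2° Ω.
Step 4 — Source phasor: V = 235∠-97.0° V = -28.64 - j233.2 V.
Step 5 — Ohm's law: I = V / Z_total = (-28.64 - j233.2) / (0.1572 + j11.99) = -19.48 + j2.133 A.
Step 6 — Convert to polar: |I| = 19.6 A, ∠I = 173.8°.

I = 19.6∠173.8° A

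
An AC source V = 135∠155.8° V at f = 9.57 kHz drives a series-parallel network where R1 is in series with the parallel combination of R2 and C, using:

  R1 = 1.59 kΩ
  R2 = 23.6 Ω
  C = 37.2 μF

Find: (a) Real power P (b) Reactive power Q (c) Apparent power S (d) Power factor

Step 1 — Angular frequency: ω = 2π·f = 2π·9570 = 6.013e+04 rad/s.
Step 2 — Component impedances:
  R1: Z = R = 1590 Ω
  R2: Z = R = 23.6 Ω
  C: Z = 1/(jωC) = -j/(ω·C) = 0 - j0.4471 Ω
Step 3 — Parallel branch: R2 || C = 1/(1/R2 + 1/C) = 0.008466 - j0.4469 Ω.
Step 4 — Series with R1: Z_total = R1 + (R2 || C) = 1590 - j0.4469 Ω = 1590∠-0.0° Ω.
Step 5 — Source phasor: V = 135∠155.8° V = -123.1 + j55.34 V.
Step 6 — Current: I = V / Z = -0.07745 + j0.03478 A = 0.08491∠155.8° A.
Step 7 — Complex power: S = V·I* = 11.46 - j0.003222 VA.
Step 8 — Real power: P = Re(S) = 11.46 W.
Step 9 — Reactive power: Q = Im(S) = -0.003222 VAR.
Step 10 — Apparent power: |S| = 11.46 VA.
Step 11 — Power factor: PF = P/|S| = 1 (leading).

(a) P = 11.46 W  (b) Q = -0.003222 VAR  (c) S = 11.46 VA  (d) PF = 1 (leading)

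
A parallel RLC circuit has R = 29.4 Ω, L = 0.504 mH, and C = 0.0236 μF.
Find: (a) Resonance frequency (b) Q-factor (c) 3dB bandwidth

Step 1 — Resonance: ω₀ = 1/√(LC) = 1/√(0.000504·2.36e-08) = 2.9e+05 rad/s.
Step 2 — f₀ = ω₀/(2π) = 4.615e+04 Hz.
Step 3 — Parallel Q: Q = R/(ω₀L) = 29.4/(2.9e+05·0.000504) = 0.2012.
Step 4 — Bandwidth: Δω = ω₀/Q = 1.441e+06 rad/s; BW = Δω/(2π) = 2.294e+05 Hz.

(a) f₀ = 4.615e+04 Hz  (b) Q = 0.2012  (c) BW = 2.294e+05 Hz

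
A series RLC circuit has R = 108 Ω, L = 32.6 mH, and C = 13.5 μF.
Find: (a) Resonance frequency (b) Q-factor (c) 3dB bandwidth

Step 1 — Resonance: ω₀ = 1/√(LC) = 1/√(0.0326·1.35e-05) = 1507 rad/s.
Step 2 — f₀ = ω₀/(2π) = 239.9 Hz.
Step 3 — Series Q: Q = ω₀L/R = 1507·0.0326/108 = 0.455.
Step 4 — Bandwidth: Δω = ω₀/Q = 3313 rad/s; BW = Δω/(2π) = 527.3 Hz.

(a) f₀ = 239.9 Hz  (b) Q = 0.455  (c) BW = 527.3 Hz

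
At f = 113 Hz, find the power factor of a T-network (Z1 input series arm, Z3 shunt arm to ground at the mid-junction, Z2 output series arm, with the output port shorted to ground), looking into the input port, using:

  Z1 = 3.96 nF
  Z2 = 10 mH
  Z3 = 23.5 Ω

Step 1 — Angular frequency: ω = 2π·f = 2π·113 = 710 rad/s.
Step 2 — Component impedances:
  Z1: Z = 1/(jωC) = -j/(ω·C) = 0 - j3.557e+05 Ω
  Z2: Z = jωL = j·710·0.01 = 0 + j7.1 Ω
  Z3: Z = R = 23.5 Ω
Step 3 — With the output port shorted to ground, the output series arm Z2 runs from the junction to ground; the shunt arm Z3 also runs from the junction to ground. They appear in parallel: Z3 || Z2 = 1.966 + j6.506 Ω.
Step 4 — Series with input arm Z1: Z_in = Z1 + (Z3 || Z2) = 1.966 - j3.557e+05 Ω = 3.557e+05∠-90.0° Ω.
Step 5 — Power factor: PF = cos(φ) = Re(Z)/|Z| = 1.966/3.557e+05 = 5.527e-06.
Step 6 — Type: Im(Z) = -3.557e+05 ⇒ leading (phase φ = -90.0°).

PF = 5.527e-06 (leading, φ = -90.0°)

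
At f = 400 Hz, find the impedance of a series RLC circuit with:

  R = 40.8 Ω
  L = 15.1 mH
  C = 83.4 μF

Step 1 — Angular frequency: ω = 2π·f = 2π·400 = 2513 rad/s.
Step 2 — Component impedances:
  R: Z = R = 40.8 Ω
  L: Z = jωL = j·2513·0.0151 = 0 + j37.95 Ω
  C: Z = 1/(jωC) = -j/(ω·C) = 0 - j4.771 Ω
Step 3 — Series combination: Z_total = R + L + C = 40.8 + j33.18 Ω = 52.59∠39.1° Ω.

Z = 40.8 + j33.18 Ω = 52.59∠39.1° Ω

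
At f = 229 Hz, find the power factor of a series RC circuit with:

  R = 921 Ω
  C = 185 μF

Step 1 — Angular frequency: ω = 2π·f = 2π·229 = 1439 rad/s.
Step 2 — Component impedances:
  R: Z = R = 921 Ω
  C: Z = 1/(jωC) = -j/(ω·C) = 0 - j3.757 Ω
Step 3 — Series combination: Z_total = R + C = 921 - j3.757 Ω = 921∠-0.2° Ω.
Step 4 — Power factor: PF = cos(φ) = Re(Z)/|Z| = 921/921 = 1.
Step 5 — Type: Im(Z) = -3.757 ⇒ leading (phase φ = -0.2°).

PF = 1 (leading, φ = -0.2°)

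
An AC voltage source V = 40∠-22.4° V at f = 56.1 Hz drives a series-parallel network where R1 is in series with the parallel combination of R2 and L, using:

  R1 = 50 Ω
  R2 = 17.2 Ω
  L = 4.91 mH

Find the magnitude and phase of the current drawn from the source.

Step 1 — Angular frequency: ω = 2π·f = 2π·56.1 = 352.5 rad/s.
Step 2 — Component impedances:
  R1: Z = R = 50 Ω
  R2: Z = R = 17.2 Ω
  L: Z = jωL = j·352.5·0.00491 = 0 + j1.731 Ω
Step 3 — Parallel branch: R2 || L = 1/(1/R2 + 1/L) = 0.1724 + j1.713 Ω.
Step 4 — Series with R1: Z_total = R1 + (R2 || L) = 50.17 + j1.713 Ω = 50.2∠2.0° Ω.
Step 5 — Source phasor: V = 40∠-22.4° V = 36.98 - j15.24 V.
Step 6 — Ohm's law: I = V / Z_total = (36.98 - j15.24) / (50.17 + j1.713) = 0.7259 - j0.3286 A.
Step 7 — Convert to polar: |I| = 0.7968 A, ∠I = -24.4°.

I = 0.7968∠-24.4° A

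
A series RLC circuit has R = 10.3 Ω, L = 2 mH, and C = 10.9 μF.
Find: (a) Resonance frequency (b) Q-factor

Step 1 — Resonance condition Im(Z)=0 gives ω₀ = 1/√(LC).
Step 2 — ω₀ = 1/√(0.002·1.09e-05) = 6773 rad/s.
Step 3 — f₀ = ω₀/(2π) = 1078 Hz.
Step 4 — Series Q: Q = ω₀L/R = 6773·0.002/10.3 = 1.315.

(a) f₀ = 1078 Hz  (b) Q = 1.315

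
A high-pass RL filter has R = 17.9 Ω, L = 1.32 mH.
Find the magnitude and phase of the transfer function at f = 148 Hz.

Step 1 — Angular frequency: ω = 2π·148 = 929.9 rad/s.
Step 2 — Transfer function: H(jω) = jωL/(R + jωL).
Step 3 — Numerator jωL = j·1.227; denominator R + jωL = 17.9 + j1.227.
Step 4 — H = 0.00468 + j0.06825.
Step 5 — Magnitude: |H| = 0.06841 (-23.3 dB); phase: φ = 86.1°.

|H| = 0.06841 (-23.3 dB), φ = 86.1°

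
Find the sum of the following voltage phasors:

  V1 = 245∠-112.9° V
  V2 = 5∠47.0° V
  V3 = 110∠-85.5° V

Step 1 — Convert each phasor to rectangular form:
  V1 = 245·(cos(-112.9°) + j·sin(-112.9°)) = -95.34 - j225.7 V
  V2 = 5·(cos(47.0°) + j·sin(47.0°)) = 3.41 + j3.657 V
  V3 = 110·(cos(-85.5°) + j·sin(-85.5°)) = 8.631 - j109.7 V
Step 2 — Sum components: V_total = -83.29 - j331.7 V.
Step 3 — Convert to polar: |V_total| = 342 V, ∠V_total = -104.1°.

V_total = 342∠-104.1° V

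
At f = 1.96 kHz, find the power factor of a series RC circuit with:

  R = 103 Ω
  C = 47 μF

Step 1 — Angular frequency: ω = 2π·f = 2π·1960 = 1.232e+04 rad/s.
Step 2 — Component impedances:
  R: Z = R = 103 Ω
  C: Z = 1/(jωC) = -j/(ω·C) = 0 - j1.728 Ω
Step 3 — Series combination: Z_total = R + C = 103 - j1.728 Ω = 103∠-1.0° Ω.
Step 4 — Power factor: PF = cos(φ) = Re(Z)/|Z| = 103/103.01 = 0.9999.
Step 5 — Type: Im(Z) = -1.728 ⇒ leading (phase φ = -1.0°).

PF = 0.9999 (leading, φ = -1.0°)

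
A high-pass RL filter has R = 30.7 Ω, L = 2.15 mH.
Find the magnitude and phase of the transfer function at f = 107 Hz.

Step 1 — Angular frequency: ω = 2π·107 = 672.3 rad/s.
Step 2 — Transfer function: H(jω) = jωL/(R + jωL).
Step 3 — Numerator jωL = j·1.445; denominator R + jωL = 30.7 + j1.445.
Step 4 — H = 0.002212 + j0.04698.
Step 5 — Magnitude: |H| = 0.04703 (-26.6 dB); phase: φ = 87.3°.

|H| = 0.04703 (-26.6 dB), φ = 87.3°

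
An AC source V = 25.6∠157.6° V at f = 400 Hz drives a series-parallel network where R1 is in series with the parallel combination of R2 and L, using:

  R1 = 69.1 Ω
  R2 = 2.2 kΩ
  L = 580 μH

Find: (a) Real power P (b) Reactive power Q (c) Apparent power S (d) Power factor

Step 1 — Angular frequency: ω = 2π·f = 2π·400 = 2513 rad/s.
Step 2 — Component impedances:
  R1: Z = R = 69.1 Ω
  R2: Z = R = 2200 Ω
  L: Z = jωL = j·2513·0.00058 = 0 + j1.458 Ω
Step 3 — Parallel branch: R2 || L = 1/(1/R2 + 1/L) = 0.0009659 + j1.458 Ω.
Step 4 — Series with R1: Z_total = R1 + (R2 || L) = 69.1 + j1.458 Ω = 69.12∠1.2° Ω.
Step 5 — Source phasor: V = 25.6∠157.6° V = -23.67 + j9.755 V.
Step 6 — Current: I = V / Z = -0.3394 + j0.1483 A = 0.3704∠156.4° A.
Step 7 — Complex power: S = V·I* = 9.48 + j0.2 VA.
Step 8 — Real power: P = Re(S) = 9.48 W.
Step 9 — Reactive power: Q = Im(S) = 0.2 VAR.
Step 10 — Apparent power: |S| = 9.482 VA.
Step 11 — Power factor: PF = P/|S| = 0.9998 (lagging).

(a) P = 9.48 W  (b) Q = 0.2 VAR  (c) S = 9.482 VA  (d) PF = 0.9998 (lagging)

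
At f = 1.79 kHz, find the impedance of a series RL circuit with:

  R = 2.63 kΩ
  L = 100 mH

Step 1 — Angular frequency: ω = 2π·f = 2π·1790 = 1.125e+04 rad/s.
Step 2 — Component impedances:
  R: Z = R = 2630 Ω
  L: Z = jωL = j·1.125e+04·0.1 = 0 + j1125 Ω
Step 3 — Series combination: Z_total = R + L = 2630 + j1125 Ω = 2860∠23.2° Ω.

Z = 2630 + j1125 Ω = 2860∠23.2° Ω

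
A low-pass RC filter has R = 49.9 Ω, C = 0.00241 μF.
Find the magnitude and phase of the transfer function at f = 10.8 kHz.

Step 1 — Angular frequency: ω = 2π·1.08e+04 = 6.786e+04 rad/s.
Step 2 — Transfer function: H(jω) = 1/(1 + jωRC).
Step 3 — Denominator: 1 + jωRC = 1 + j·6.786e+04·49.9·2.41e-09 = 1 + j0.008161.
Step 4 — H = 0.9999 - j0.00816.
Step 5 — Magnitude: |H| = 1 (-0.0 dB); phase: φ = -0.5°.

|H| = 1 (-0.0 dB), φ = -0.5°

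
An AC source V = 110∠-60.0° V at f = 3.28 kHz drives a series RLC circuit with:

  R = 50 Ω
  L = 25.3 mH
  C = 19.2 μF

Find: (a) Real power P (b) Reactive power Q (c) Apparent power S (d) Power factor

Step 1 — Angular frequency: ω = 2π·f = 2π·3280 = 2.061e+04 rad/s.
Step 2 — Component impedances:
  R: Z = R = 50 Ω
  L: Z = jωL = j·2.061e+04·0.0253 = 0 + j521.4 Ω
  C: Z = 1/(jωC) = -j/(ω·C) = 0 - j2.527 Ω
Step 3 — Series combination: Z_total = R + L + C = 50 + j518.9 Ω = 521.3∠84.5° Ω.
Step 4 — Source phasor: V = 110∠-60.0° V = 55 - j95.26 V.
Step 5 — Current: I = V / Z = -0.1718 - j0.1226 A = 0.211∠-144.5° A.
Step 6 — Complex power: S = V·I* = 2.226 + j23.11 VA.
Step 7 — Real power: P = Re(S) = 2.226 W.
Step 8 — Reactive power: Q = Im(S) = 23.11 VAR.
Step 9 — Apparent power: |S| = 23.21 VA.
Step 10 — Power factor: PF = P/|S| = 0.09592 (lagging).

(a) P = 2.226 W  (b) Q = 23.11 VAR  (c) S = 23.21 VA  (d) PF = 0.09592 (lagging)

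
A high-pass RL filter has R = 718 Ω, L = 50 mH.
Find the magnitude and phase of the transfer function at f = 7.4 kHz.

Step 1 — Angular frequency: ω = 2π·7400 = 4.65e+04 rad/s.
Step 2 — Transfer function: H(jω) = jωL/(R + jωL).
Step 3 — Numerator jωL = j·2325; denominator R + jωL = 718 + j2325.
Step 4 — H = 0.9129 + j0.282.
Step 5 — Magnitude: |H| = 0.9555 (-0.4 dB); phase: φ = 17.2°.

|H| = 0.9555 (-0.4 dB), φ = 17.2°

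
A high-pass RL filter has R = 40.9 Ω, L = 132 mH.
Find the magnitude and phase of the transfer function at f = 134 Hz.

Step 1 — Angular frequency: ω = 2π·134 = 841.9 rad/s.
Step 2 — Transfer function: H(jω) = jωL/(R + jωL).
Step 3 — Numerator jωL = j·111.1; denominator R + jωL = 40.9 + j111.1.
Step 4 — H = 0.8807 + j0.3241.
Step 5 — Magnitude: |H| = 0.9385 (-0.6 dB); phase: φ = 20.2°.

|H| = 0.9385 (-0.6 dB), φ = 20.2°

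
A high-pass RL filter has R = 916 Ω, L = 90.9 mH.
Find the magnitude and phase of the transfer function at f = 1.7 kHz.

Step 1 — Angular frequency: ω = 2π·1700 = 1.068e+04 rad/s.
Step 2 — Transfer function: H(jω) = jωL/(R + jωL).
Step 3 — Numerator jωL = j·970.9; denominator R + jωL = 916 + j970.9.
Step 4 — H = 0.5291 + j0.4992.
Step 5 — Magnitude: |H| = 0.7274 (-2.8 dB); phase: φ = 43.3°.

|H| = 0.7274 (-2.8 dB), φ = 43.3°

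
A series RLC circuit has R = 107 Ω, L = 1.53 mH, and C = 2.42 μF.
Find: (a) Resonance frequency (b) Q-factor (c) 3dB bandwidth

Step 1 — Resonance: ω₀ = 1/√(LC) = 1/√(0.00153·2.42e-06) = 1.643e+04 rad/s.
Step 2 — f₀ = ω₀/(2π) = 2616 Hz.
Step 3 — Series Q: Q = ω₀L/R = 1.643e+04·0.00153/107 = 0.235.
Step 4 — Bandwidth: Δω = ω₀/Q = 6.993e+04 rad/s; BW = Δω/(2π) = 1.113e+04 Hz.

(a) f₀ = 2616 Hz  (b) Q = 0.235  (c) BW = 1.113e+04 Hz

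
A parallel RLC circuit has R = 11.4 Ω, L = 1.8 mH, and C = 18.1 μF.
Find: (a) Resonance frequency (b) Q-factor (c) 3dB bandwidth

Step 1 — Resonance: ω₀ = 1/√(LC) = 1/√(0.0018·1.81e-05) = 5540 rad/s.
Step 2 — f₀ = ω₀/(2π) = 881.7 Hz.
Step 3 — Parallel Q: Q = R/(ω₀L) = 11.4/(5540·0.0018) = 1.143.
Step 4 — Bandwidth: Δω = ω₀/Q = 4846 rad/s; BW = Δω/(2π) = 771.3 Hz.

(a) f₀ = 881.7 Hz  (b) Q = 1.143  (c) BW = 771.3 Hz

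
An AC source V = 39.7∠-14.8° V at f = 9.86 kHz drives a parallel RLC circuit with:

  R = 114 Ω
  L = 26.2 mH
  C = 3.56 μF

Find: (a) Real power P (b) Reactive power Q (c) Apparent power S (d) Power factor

Step 1 — Angular frequency: ω = 2π·f = 2π·9860 = 6.195e+04 rad/s.
Step 2 — Component impedances:
  R: Z = R = 114 Ω
  L: Z = jωL = j·6.195e+04·0.0262 = 0 + j1623 Ω
  C: Z = 1/(jωC) = -j/(ω·C) = 0 - j4.534 Ω
Step 3 — Parallel combination: 1/Z_total = 1/R + 1/L + 1/C; Z_total = 0.1811 - j4.54 Ω = 4.543∠-87.7° Ω.
Step 4 — Source phasor: V = 39.7∠-14.8° V = 38.38 - j10.14 V.
Step 5 — Current: I = V / Z = 2.567 + j8.353 A = 8.738∠72.9° A.
Step 6 — Complex power: S = V·I* = 13.83 - j346.6 VA.
Step 7 — Real power: P = Re(S) = 13.83 W.
Step 8 — Reactive power: Q = Im(S) = -346.6 VAR.
Step 9 — Apparent power: |S| = 346.9 VA.
Step 10 — Power factor: PF = P/|S| = 0.03985 (leading).

(a) P = 13.83 W  (b) Q = -346.6 VAR  (c) S = 346.9 VA  (d) PF = 0.03985 (leading)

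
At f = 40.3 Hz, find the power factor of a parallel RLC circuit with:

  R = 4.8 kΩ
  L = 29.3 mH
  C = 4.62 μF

Step 1 — Angular frequency: ω = 2π·f = 2π·40.3 = 253.2 rad/s.
Step 2 — Component impedances:
  R: Z = R = 4800 Ω
  L: Z = jωL = j·253.2·0.0293 = 0 + j7.419 Ω
  C: Z = 1/(jωC) = -j/(ω·C) = 0 - j854.8 Ω
Step 3 — Parallel combination: 1/Z_total = 1/R + 1/L + 1/C; Z_total = 0.01167 + j7.484 Ω = 7.484∠89.9° Ω.
Step 4 — Power factor: PF = cos(φ) = Re(Z)/|Z| = 0.01167/7.484 = 0.001559.
Step 5 — Type: Im(Z) = 7.484 ⇒ lagging (phase φ = 89.9°).

PF = 0.001559 (lagging, φ = 89.9°)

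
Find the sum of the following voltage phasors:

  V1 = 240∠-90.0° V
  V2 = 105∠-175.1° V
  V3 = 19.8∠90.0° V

Step 1 — Convert each phasor to rectangular form:
  V1 = 240·(cos(-90.0°) + j·sin(-90.0°)) = 0 - j240 V
  V2 = 105·(cos(-175.1°) + j·sin(-175.1°)) = -104.6 - j8.969 V
  V3 = 19.8·(cos(90.0°) + j·sin(90.0°)) = 0 + j19.8 V
Step 2 — Sum components: V_total = -104.6 - j229.2 V.
Step 3 — Convert to polar: |V_total| = 251.9 V, ∠V_total = -114.5°.

V_total = 251.9∠-114.5° V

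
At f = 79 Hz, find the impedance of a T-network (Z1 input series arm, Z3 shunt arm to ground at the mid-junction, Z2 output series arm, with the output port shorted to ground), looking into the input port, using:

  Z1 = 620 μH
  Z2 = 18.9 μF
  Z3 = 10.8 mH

Step 1 — Angular frequency: ω = 2π·f = 2π·79 = 496.4 rad/s.
Step 2 — Component impedances:
  Z1: Z = jωL = j·496.4·0.00062 = 0 + j0.3078 Ω
  Z2: Z = 1/(jωC) = -j/(ω·C) = 0 - j106.6 Ω
  Z3: Z = jωL = j·496.4·0.0108 = 0 + j5.361 Ω
Step 3 — With the output port shorted to ground, the output series arm Z2 runs from the junction to ground; the shunt arm Z3 also runs from the junction to ground. They appear in parallel: Z3 || Z2 = 0 + j5.645 Ω.
Step 4 — Series with input arm Z1: Z_in = Z1 + (Z3 || Z2) = 0 + j5.952 Ω = 5.952∠90.0° Ω.

Z = 0 + j5.952 Ω = 5.952∠90.0° Ω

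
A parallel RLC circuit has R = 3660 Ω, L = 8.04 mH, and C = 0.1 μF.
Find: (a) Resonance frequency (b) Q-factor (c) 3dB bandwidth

Step 1 — Resonance: ω₀ = 1/√(LC) = 1/√(0.00804·1e-07) = 3.527e+04 rad/s.
Step 2 — f₀ = ω₀/(2π) = 5613 Hz.
Step 3 — Parallel Q: Q = R/(ω₀L) = 3660/(3.527e+04·0.00804) = 12.91.
Step 4 — Bandwidth: Δω = ω₀/Q = 2732 rad/s; BW = Δω/(2π) = 434.8 Hz.

(a) f₀ = 5613 Hz  (b) Q = 12.91  (c) BW = 434.8 Hz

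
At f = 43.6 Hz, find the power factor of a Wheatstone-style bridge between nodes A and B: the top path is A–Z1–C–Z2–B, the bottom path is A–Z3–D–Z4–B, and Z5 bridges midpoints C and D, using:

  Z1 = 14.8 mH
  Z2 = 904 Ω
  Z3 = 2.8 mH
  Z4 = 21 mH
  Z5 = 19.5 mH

Step 1 — Angular frequency: ω = 2π·f = 2π·43.6 = 273.9 rad/s.
Step 2 — Component impedances:
  Z1: Z = jωL = j·273.9·0.0148 = 0 + j4.054 Ω
  Z2: Z = R = 904 Ω
  Z3: Z = jωL = j·273.9·0.0028 = 0 + j0.7671 Ω
  Z4: Z = jωL = j·273.9·0.021 = 0 + j5.753 Ω
  Z5: Z = jωL = j·273.9·0.0195 = 0 + j5.342 Ω
Step 3 — Bridge requires nodal analysis (the Z5 bridge couples midpoints C and D, so the two paths cannot be reduced to a simple series/parallel combination). Setting node B to ground and injecting 1 A at node A, the 3-node admittance system at A, C, D solves to V_A = Z_AB = 0.04192 + j6.462 Ω = 6.462∠89.6° Ω.
Step 4 — Power factor: PF = cos(φ) = Re(Z)/|Z| = 0.04192/6.462 = 0.006487.
Step 5 — Type: Im(Z) = 6.462 ⇒ lagging (phase φ = 89.6°).

PF = 0.006487 (lagging, φ = 89.6°)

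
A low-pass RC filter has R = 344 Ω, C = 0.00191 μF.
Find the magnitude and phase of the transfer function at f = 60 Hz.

Step 1 — Angular frequency: ω = 2π·60 = 377 rad/s.
Step 2 — Transfer function: H(jω) = 1/(1 + jωRC).
Step 3 — Denominator: 1 + jωRC = 1 + j·377·344·1.91e-09 = 1 + j0.0002477.
Step 4 — H = 1 - j0.0002477.
Step 5 — Magnitude: |H| = 1 (-0.0 dB); phase: φ = -0.0°.

|H| = 1 (-0.0 dB), φ = -0.0°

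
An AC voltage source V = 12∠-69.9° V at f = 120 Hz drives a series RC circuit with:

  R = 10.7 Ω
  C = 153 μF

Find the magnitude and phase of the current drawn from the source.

Step 1 — Angular frequency: ω = 2π·f = 2π·120 = 754 rad/s.
Step 2 — Component impedances:
  R: Z = R = 10.7 Ω
  C: Z = 1/(jωC) = -j/(ω·C) = 0 - j8.669 Ω
Step 3 — Series combination: Z_total = R + C = 10.7 - j8.669 Ω = 13.77∠-39.0° Ω.
Step 4 — Source phasor: V = 12∠-69.9° V = 4.124 - j11.27 V.
Step 5 — Ohm's law: I = V / Z_total = (4.124 - j11.27) / (10.7 - j8.669) = 0.7478 - j0.4473 A.
Step 6 — Convert to polar: |I| = 0.8714 A, ∠I = -30.9°.

I = 0.8714∠-30.9° A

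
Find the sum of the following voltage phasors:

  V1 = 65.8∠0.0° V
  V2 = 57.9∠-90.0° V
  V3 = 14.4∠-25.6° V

Step 1 — Convert each phasor to rectangular form:
  V1 = 65.8·(cos(0.0°) + j·sin(0.0°)) = 65.8 V
  V2 = 57.9·(cos(-90.0°) + j·sin(-90.0°)) = 0 - j57.9 V
  V3 = 14.4·(cos(-25.6°) + j·sin(-25.6°)) = 12.99 - j6.222 V
Step 2 — Sum components: V_total = 78.79 - j64.12 V.
Step 3 — Convert to polar: |V_total| = 101.6 V, ∠V_total = -39.1°.

V_total = 101.6∠-39.1° V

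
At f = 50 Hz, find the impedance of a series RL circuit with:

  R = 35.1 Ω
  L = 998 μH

Step 1 — Angular frequency: ω = 2π·f = 2π·50 = 314.2 rad/s.
Step 2 — Component impedances:
  R: Z = R = 35.1 Ω
  L: Z = jωL = j·314.2·0.000998 = 0 + j0.3135 Ω
Step 3 — Series combination: Z_total = R + L = 35.1 + j0.3135 Ω = 35.1∠0.5° Ω.

Z = 35.1 + j0.3135 Ω = 35.1∠0.5° Ω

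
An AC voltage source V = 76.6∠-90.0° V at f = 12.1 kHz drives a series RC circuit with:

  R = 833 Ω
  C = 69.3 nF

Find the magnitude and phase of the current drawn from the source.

Step 1 — Angular frequency: ω = 2π·f = 2π·1.21e+04 = 7.603e+04 rad/s.
Step 2 — Component impedances:
  R: Z = R = 833 Ω
  C: Z = 1/(jωC) = -j/(ω·C) = 0 - j189.8 Ω
Step 3 — Series combination: Z_total = R + C = 833 - j189.8 Ω = 854.3∠-12.8° Ω.
Step 4 — Source phasor: V = 76.6∠-90.0° V = 0 - j76.6 V.
Step 5 — Ohm's law: I = V / Z_total = (0 - j76.6) / (833 - j189.8) = 0.01992 - j0.08742 A.
Step 6 — Convert to polar: |I| = 0.08966 A, ∠I = -77.2°.

I = 0.08966∠-77.2° A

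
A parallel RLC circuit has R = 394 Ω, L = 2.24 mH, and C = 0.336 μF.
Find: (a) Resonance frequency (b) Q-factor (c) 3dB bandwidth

Step 1 — Resonance: ω₀ = 1/√(LC) = 1/√(0.00224·3.36e-07) = 3.645e+04 rad/s.
Step 2 — f₀ = ω₀/(2π) = 5801 Hz.
Step 3 — Parallel Q: Q = R/(ω₀L) = 394/(3.645e+04·0.00224) = 4.825.
Step 4 — Bandwidth: Δω = ω₀/Q = 7554 rad/s; BW = Δω/(2π) = 1202 Hz.

(a) f₀ = 5801 Hz  (b) Q = 4.825  (c) BW = 1202 Hz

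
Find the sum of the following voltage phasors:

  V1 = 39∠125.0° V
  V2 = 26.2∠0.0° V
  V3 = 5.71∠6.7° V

Step 1 — Convert each phasor to rectangular form:
  V1 = 39·(cos(125.0°) + j·sin(125.0°)) = -22.37 + j31.95 V
  V2 = 26.2·(cos(0.0°) + j·sin(0.0°)) = 26.2 V
  V3 = 5.71·(cos(6.7°) + j·sin(6.7°)) = 5.671 + j0.6662 V
Step 2 — Sum components: V_total = 9.502 + j32.61 V.
Step 3 — Convert to polar: |V_total| = 33.97 V, ∠V_total = 73.8°.

V_total = 33.97∠73.8° V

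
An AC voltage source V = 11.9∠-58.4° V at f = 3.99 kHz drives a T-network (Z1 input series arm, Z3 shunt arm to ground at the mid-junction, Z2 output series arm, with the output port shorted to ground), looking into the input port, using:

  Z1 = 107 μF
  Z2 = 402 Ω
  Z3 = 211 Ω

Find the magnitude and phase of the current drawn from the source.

Step 1 — Angular frequency: ω = 2π·f = 2π·3990 = 2.507e+04 rad/s.
Step 2 — Component impedances:
  Z1: Z = 1/(jωC) = -j/(ω·C) = 0 - j0.3728 Ω
  Z2: Z = R = 402 Ω
  Z3: Z = R = 211 Ω
Step 3 — With the output port shorted to ground, the output series arm Z2 runs from the junction to ground; the shunt arm Z3 also runs from the junction to ground. They appear in parallel: Z3 || Z2 = 138.4 Ω.
Step 4 — Series with input arm Z1: Z_in = Z1 + (Z3 || Z2) = 138.4 - j0.3728 Ω = 138.4∠-0.2° Ω.
Step 5 — Source phasor: V = 11.9∠-58.4° V = 6.235 - j10.14 V.
Step 6 — Ohm's law: I = V / Z_total = (6.235 - j10.14) / (138.4 - j0.3728) = 0.04526 - j0.07313 A.
Step 7 — Convert to polar: |I| = 0.086 A, ∠I = -58.2°.

I = 0.086∠-58.2° A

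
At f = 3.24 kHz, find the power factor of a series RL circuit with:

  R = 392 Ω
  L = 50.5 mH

Step 1 — Angular frequency: ω = 2π·f = 2π·3240 = 2.036e+04 rad/s.
Step 2 — Component impedances:
  R: Z = R = 392 Ω
  L: Z = jωL = j·2.036e+04·0.0505 = 0 + j1028 Ω
Step 3 — Series combination: Z_total = R + L = 392 + j1028 Ω = 1100∠69.1° Ω.
Step 4 — Power factor: PF = cos(φ) = Re(Z)/|Z| = 392/1100.3 = 0.3563.
Step 5 — Type: Im(Z) = 1028 ⇒ lagging (phase φ = 69.1°).

PF = 0.3563 (lagging, φ = 69.1°)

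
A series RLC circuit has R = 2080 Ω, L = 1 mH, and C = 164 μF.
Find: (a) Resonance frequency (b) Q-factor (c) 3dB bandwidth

Step 1 — Resonance: ω₀ = 1/√(LC) = 1/√(0.001·0.000164) = 2469 rad/s.
Step 2 — f₀ = ω₀/(2π) = 393 Hz.
Step 3 — Series Q: Q = ω₀L/R = 2469·0.001/2080 = 0.001187.
Step 4 — Bandwidth: Δω = ω₀/Q = 2.08e+06 rad/s; BW = Δω/(2π) = 3.31e+05 Hz.

(a) f₀ = 393 Hz  (b) Q = 0.001187  (c) BW = 3.31e+05 Hz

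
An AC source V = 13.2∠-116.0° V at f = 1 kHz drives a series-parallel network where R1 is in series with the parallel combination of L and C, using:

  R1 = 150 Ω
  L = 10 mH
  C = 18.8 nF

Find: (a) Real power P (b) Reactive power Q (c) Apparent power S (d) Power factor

Step 1 — Angular frequency: ω = 2π·f = 2π·1000 = 6283 rad/s.
Step 2 — Component impedances:
  R1: Z = R = 150 Ω
  L: Z = jωL = j·6283·0.01 = 0 + j62.83 Ω
  C: Z = 1/(jωC) = -j/(ω·C) = 0 - j8466 Ω
Step 3 — Parallel branch: L || C = 1/(1/L + 1/C) = 0 + j63.3 Ω.
Step 4 — Series with R1: Z_total = R1 + (L || C) = 150 + j63.3 Ω = 162.8∠22.9° Ω.
Step 5 — Source phasor: V = 13.2∠-116.0° V = -5.786 - j11.86 V.
Step 6 — Current: I = V / Z = -0.06108 - j0.05332 A = 0.08108∠-138.9° A.
Step 7 — Complex power: S = V·I* = 0.986 + j0.4161 VA.
Step 8 — Real power: P = Re(S) = 0.986 W.
Step 9 — Reactive power: Q = Im(S) = 0.4161 VAR.
Step 10 — Apparent power: |S| = 1.07 VA.
Step 11 — Power factor: PF = P/|S| = 0.9213 (lagging).

(a) P = 0.986 W  (b) Q = 0.4161 VAR  (c) S = 1.07 VA  (d) PF = 0.9213 (lagging)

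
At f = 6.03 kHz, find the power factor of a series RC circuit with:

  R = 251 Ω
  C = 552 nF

Step 1 — Angular frequency: ω = 2π·f = 2π·6030 = 3.789e+04 rad/s.
Step 2 — Component impedances:
  R: Z = R = 251 Ω
  C: Z = 1/(jωC) = -j/(ω·C) = 0 - j47.81 Ω
Step 3 — Series combination: Z_total = R + C = 251 - j47.81 Ω = 255.5∠-10.8° Ω.
Step 4 — Power factor: PF = cos(φ) = Re(Z)/|Z| = 251/255.51 = 0.9823.
Step 5 — Type: Im(Z) = -47.81 ⇒ leading (phase φ = -10.8°).

PF = 0.9823 (leading, φ = -10.8°)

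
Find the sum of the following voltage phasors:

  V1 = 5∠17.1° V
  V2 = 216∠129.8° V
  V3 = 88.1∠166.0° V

Step 1 — Convert each phasor to rectangular form:
  V1 = 5·(cos(17.1°) + j·sin(17.1°)) = 4.779 + j1.47 V
  V2 = 216·(cos(129.8°) + j·sin(129.8°)) = -138.3 + j165.9 V
  V3 = 88.1·(cos(166.0°) + j·sin(166.0°)) = -85.48 + j21.31 V
Step 2 — Sum components: V_total = -219 + j188.7 V.
Step 3 — Convert to polar: |V_total| = 289.1 V, ∠V_total = 139.2°.

V_total = 289.1∠139.2° V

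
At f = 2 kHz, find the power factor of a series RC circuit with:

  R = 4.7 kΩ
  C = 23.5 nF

Step 1 — Angular frequency: ω = 2π·f = 2π·2000 = 1.257e+04 rad/s.
Step 2 — Component impedances:
  R: Z = R = 4700 Ω
  C: Z = 1/(jωC) = -j/(ω·C) = 0 - j3386 Ω
Step 3 — Series combination: Z_total = R + C = 4700 - j3386 Ω = 5793∠-35.8° Ω.
Step 4 — Power factor: PF = cos(φ) = Re(Z)/|Z| = 4700/5793 = 0.8113.
Step 5 — Type: Im(Z) = -3386 ⇒ leading (phase φ = -35.8°).

PF = 0.8113 (leading, φ = -35.8°)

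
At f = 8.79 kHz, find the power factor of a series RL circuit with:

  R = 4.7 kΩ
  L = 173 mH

Step 1 — Angular frequency: ω = 2π·f = 2π·8790 = 5.523e+04 rad/s.
Step 2 — Component impedances:
  R: Z = R = 4700 Ω
  L: Z = jωL = j·5.523e+04·0.173 = 0 + j9555 Ω
Step 3 — Series combination: Z_total = R + L = 4700 + j9555 Ω = 1.065e+04∠63.8° Ω.
Step 4 — Power factor: PF = cos(φ) = Re(Z)/|Z| = 4700/10648 = 0.4414.
Step 5 — Type: Im(Z) = 9555 ⇒ lagging (phase φ = 63.8°).

PF = 0.4414 (lagging, φ = 63.8°)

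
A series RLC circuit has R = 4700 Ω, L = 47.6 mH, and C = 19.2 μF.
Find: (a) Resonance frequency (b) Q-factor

Step 1 — Resonance condition Im(Z)=0 gives ω₀ = 1/√(LC).
Step 2 — ω₀ = 1/√(0.0476·1.92e-05) = 1046 rad/s.
Step 3 — f₀ = ω₀/(2π) = 166.5 Hz.
Step 4 — Series Q: Q = ω₀L/R = 1046·0.0476/4700 = 0.01059.

(a) f₀ = 166.5 Hz  (b) Q = 0.01059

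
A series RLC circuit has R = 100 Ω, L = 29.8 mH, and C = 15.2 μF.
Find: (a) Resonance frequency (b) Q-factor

Step 1 — Resonance condition Im(Z)=0 gives ω₀ = 1/√(LC).
Step 2 — ω₀ = 1/√(0.0298·1.52e-05) = 1486 rad/s.
Step 3 — f₀ = ω₀/(2π) = 236.5 Hz.
Step 4 — Series Q: Q = ω₀L/R = 1486·0.0298/100 = 0.4428.

(a) f₀ = 236.5 Hz  (b) Q = 0.4428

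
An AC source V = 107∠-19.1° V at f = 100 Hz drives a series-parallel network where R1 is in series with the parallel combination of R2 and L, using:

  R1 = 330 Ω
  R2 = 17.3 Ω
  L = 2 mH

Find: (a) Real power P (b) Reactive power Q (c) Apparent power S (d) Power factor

Step 1 — Angular frequency: ω = 2π·f = 2π·100 = 628.3 rad/s.
Step 2 — Component impedances:
  R1: Z = R = 330 Ω
  R2: Z = R = 17.3 Ω
  L: Z = jωL = j·628.3·0.002 = 0 + j1.257 Ω
Step 3 — Parallel branch: R2 || L = 1/(1/R2 + 1/L) = 0.0908 + j1.25 Ω.
Step 4 — Series with R1: Z_total = R1 + (R2 || L) = 330.1 + j1.25 Ω = 330.1∠0.2° Ω.
Step 5 — Source phasor: V = 107∠-19.1° V = 101.1 - j35.01 V.
Step 6 — Current: I = V / Z = 0.3059 - j0.1072 A = 0.3242∠-19.3° A.
Step 7 — Complex power: S = V·I* = 34.68 + j0.1313 VA.
Step 8 — Real power: P = Re(S) = 34.68 W.
Step 9 — Reactive power: Q = Im(S) = 0.1313 VAR.
Step 10 — Apparent power: |S| = 34.68 VA.
Step 11 — Power factor: PF = P/|S| = 1 (lagging).

(a) P = 34.68 W  (b) Q = 0.1313 VAR  (c) S = 34.68 VA  (d) PF = 1 (lagging)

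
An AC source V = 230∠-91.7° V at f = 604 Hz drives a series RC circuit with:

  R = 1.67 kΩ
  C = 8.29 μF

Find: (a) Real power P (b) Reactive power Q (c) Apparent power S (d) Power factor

Step 1 — Angular frequency: ω = 2π·f = 2π·604 = 3795 rad/s.
Step 2 — Component impedances:
  R: Z = R = 1670 Ω
  C: Z = 1/(jωC) = -j/(ω·C) = 0 - j31.79 Ω
Step 3 — Series combination: Z_total = R + C = 1670 - j31.79 Ω = 1670∠-1.1° Ω.
Step 4 — Source phasor: V = 230∠-91.7° V = -6.823 - j229.9 V.
Step 5 — Current: I = V / Z = -0.001465 - j0.1377 A = 0.1377∠-90.6° A.
Step 6 — Complex power: S = V·I* = 31.67 - j0.6027 VA.
Step 7 — Real power: P = Re(S) = 31.67 W.
Step 8 — Reactive power: Q = Im(S) = -0.6027 VAR.
Step 9 — Apparent power: |S| = 31.67 VA.
Step 10 — Power factor: PF = P/|S| = 0.9998 (leading).

(a) P = 31.67 W  (b) Q = -0.6027 VAR  (c) S = 31.67 VA  (d) PF = 0.9998 (leading)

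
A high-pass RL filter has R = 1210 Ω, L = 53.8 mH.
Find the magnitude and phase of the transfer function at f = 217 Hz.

Step 1 — Angular frequency: ω = 2π·217 = 1363 rad/s.
Step 2 — Transfer function: H(jω) = jωL/(R + jωL).
Step 3 — Numerator jωL = j·73.35; denominator R + jωL = 1210 + j73.35.
Step 4 — H = 0.003662 + j0.0604.
Step 5 — Magnitude: |H| = 0.06051 (-24.4 dB); phase: φ = 86.5°.

|H| = 0.06051 (-24.4 dB), φ = 86.5°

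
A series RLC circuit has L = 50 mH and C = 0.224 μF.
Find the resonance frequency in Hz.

Step 1 — Resonance condition Im(Z)=0 gives ω₀ = 1/√(LC).
Step 2 — ω₀ = 1/√(0.05·2.24e-07) = 9449 rad/s.
Step 3 — f₀ = ω₀/(2π) = 1504 Hz.

f₀ = 1504 Hz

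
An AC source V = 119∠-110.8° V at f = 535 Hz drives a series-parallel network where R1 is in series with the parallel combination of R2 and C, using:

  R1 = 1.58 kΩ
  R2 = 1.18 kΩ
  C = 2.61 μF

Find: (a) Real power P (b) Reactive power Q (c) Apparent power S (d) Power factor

Step 1 — Angular frequency: ω = 2π·f = 2π·535 = 3362 rad/s.
Step 2 — Component impedances:
  R1: Z = R = 1580 Ω
  R2: Z = R = 1180 Ω
  C: Z = 1/(jωC) = -j/(ω·C) = 0 - j114 Ω
Step 3 — Parallel branch: R2 || C = 1/(1/R2 + 1/C) = 10.91 - j112.9 Ω.
Step 4 — Series with R1: Z_total = R1 + (R2 || C) = 1591 - j112.9 Ω = 1595∠-4.1° Ω.
Step 5 — Source phasor: V = 119∠-110.8° V = -42.26 - j111.2 V.
Step 6 — Current: I = V / Z = -0.02149 - j0.07145 A = 0.07461∠-106.7° A.
Step 7 — Complex power: S = V·I* = 8.857 - j0.6287 VA.
Step 8 — Real power: P = Re(S) = 8.857 W.
Step 9 — Reactive power: Q = Im(S) = -0.6287 VAR.
Step 10 — Apparent power: |S| = 8.879 VA.
Step 11 — Power factor: PF = P/|S| = 0.9975 (leading).

(a) P = 8.857 W  (b) Q = -0.6287 VAR  (c) S = 8.879 VA  (d) PF = 0.9975 (leading)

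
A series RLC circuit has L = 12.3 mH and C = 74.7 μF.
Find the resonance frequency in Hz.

Step 1 — Resonance condition Im(Z)=0 gives ω₀ = 1/√(LC).
Step 2 — ω₀ = 1/√(0.0123·7.47e-05) = 1043 rad/s.
Step 3 — f₀ = ω₀/(2π) = 166 Hz.

f₀ = 166 Hz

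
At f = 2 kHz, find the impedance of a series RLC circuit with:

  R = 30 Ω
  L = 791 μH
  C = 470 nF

Step 1 — Angular frequency: ω = 2π·f = 2π·2000 = 1.257e+04 rad/s.
Step 2 — Component impedances:
  R: Z = R = 30 Ω
  L: Z = jωL = j·1.257e+04·0.000791 = 0 + j9.94 Ω
  C: Z = 1/(jωC) = -j/(ω·C) = 0 - j169.3 Ω
Step 3 — Series combination: Z_total = R + L + C = 30 - j159.4 Ω = 162.2∠-79.3° Ω.

Z = 30 - j159.4 Ω = 162.2∠-79.3° Ω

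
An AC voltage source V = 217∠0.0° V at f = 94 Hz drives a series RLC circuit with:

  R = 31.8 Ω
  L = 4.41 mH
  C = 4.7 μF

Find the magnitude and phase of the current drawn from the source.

Step 1 — Angular frequency: ω = 2π·f = 2π·94 = 590.6 rad/s.
Step 2 — Component impedances:
  R: Z = R = 31.8 Ω
  L: Z = jωL = j·590.6·0.00441 = 0 + j2.605 Ω
  C: Z = 1/(jωC) = -j/(ω·C) = 0 - j360.2 Ω
Step 3 — Series combination: Z_total = R + L + C = 31.8 - j357.6 Ω = 359∠-84.9° Ω.
Step 4 — Source phasor: V = 217∠0.0° V = 217 V.
Step 5 — Ohm's law: I = V / Z_total = (217) / (31.8 - j357.6) = 0.05353 + j0.602 A.
Step 6 — Convert to polar: |I| = 0.6044 A, ∠I = 84.9°.

I = 0.6044∠84.9° A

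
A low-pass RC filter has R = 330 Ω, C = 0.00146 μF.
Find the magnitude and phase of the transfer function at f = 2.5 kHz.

Step 1 — Angular frequency: ω = 2π·2500 = 1.571e+04 rad/s.
Step 2 — Transfer function: H(jω) = 1/(1 + jωRC).
Step 3 — Denominator: 1 + jωRC = 1 + j·1.571e+04·330·1.46e-09 = 1 + j0.007568.
Step 4 — H = 0.9999 - j0.007568.
Step 5 — Magnitude: |H| = 1 (-0.0 dB); phase: φ = -0.4°.

|H| = 1 (-0.0 dB), φ = -0.4°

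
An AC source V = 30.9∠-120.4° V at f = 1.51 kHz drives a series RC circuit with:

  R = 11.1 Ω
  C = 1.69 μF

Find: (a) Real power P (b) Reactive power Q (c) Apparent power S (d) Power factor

Step 1 — Angular frequency: ω = 2π·f = 2π·1510 = 9488 rad/s.
Step 2 — Component impedances:
  R: Z = R = 11.1 Ω
  C: Z = 1/(jωC) = -j/(ω·C) = 0 - j62.37 Ω
Step 3 — Series combination: Z_total = R + C = 11.1 - j62.37 Ω = 63.35∠-79.9° Ω.
Step 4 — Source phasor: V = 30.9∠-120.4° V = -15.64 - j26.65 V.
Step 5 — Current: I = V / Z = 0.371 - j0.3167 A = 0.4878∠-40.5° A.
Step 6 — Complex power: S = V·I* = 2.641 - j14.84 VA.
Step 7 — Real power: P = Re(S) = 2.641 W.
Step 8 — Reactive power: Q = Im(S) = -14.84 VAR.
Step 9 — Apparent power: |S| = 15.07 VA.
Step 10 — Power factor: PF = P/|S| = 0.1752 (leading).

(a) P = 2.641 W  (b) Q = -14.84 VAR  (c) S = 15.07 VA  (d) PF = 0.1752 (leading)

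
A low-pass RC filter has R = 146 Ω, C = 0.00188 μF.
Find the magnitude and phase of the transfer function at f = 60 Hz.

Step 1 — Angular frequency: ω = 2π·60 = 377 rad/s.
Step 2 — Transfer function: H(jω) = 1/(1 + jωRC).
Step 3 — Denominator: 1 + jωRC = 1 + j·377·146·1.88e-09 = 1 + j0.0001035.
Step 4 — H = 1 - j0.0001035.
Step 5 — Magnitude: |H| = 1 (-0.0 dB); phase: φ = -0.0°.

|H| = 1 (-0.0 dB), φ = -0.0°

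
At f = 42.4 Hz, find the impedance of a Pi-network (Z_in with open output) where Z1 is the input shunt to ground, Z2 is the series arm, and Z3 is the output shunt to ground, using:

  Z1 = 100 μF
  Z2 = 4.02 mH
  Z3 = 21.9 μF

Step 1 — Angular frequency: ω = 2π·f = 2π·42.4 = 266.4 rad/s.
Step 2 — Component impedances:
  Z1: Z = 1/(jωC) = -j/(ω·C) = 0 - j37.54 Ω
  Z2: Z = jωL = j·266.4·0.00402 = 0 + j1.071 Ω
  Z3: Z = 1/(jωC) = -j/(ω·C) = 0 - j171.4 Ω
Step 3 — With open output, the series arm Z2 and the output shunt Z3 appear in series to ground: Z2 + Z3 = 0 - j170.3 Ω.
Step 4 — Parallel with input shunt Z1: Z_in = Z1 || (Z2 + Z3) = 0 - j30.76 Ω = 30.76∠-90.0° Ω.

Z = 0 - j30.76 Ω = 30.76∠-90.0° Ω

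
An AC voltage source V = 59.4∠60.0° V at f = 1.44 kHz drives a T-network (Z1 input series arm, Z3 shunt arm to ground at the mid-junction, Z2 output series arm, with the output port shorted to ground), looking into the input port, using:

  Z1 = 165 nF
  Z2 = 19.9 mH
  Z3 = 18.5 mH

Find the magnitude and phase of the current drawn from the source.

Step 1 — Angular frequency: ω = 2π·f = 2π·1440 = 9048 rad/s.
Step 2 — Component impedances:
  Z1: Z = 1/(jωC) = -j/(ω·C) = 0 - j669.8 Ω
  Z2: Z = jωL = j·9048·0.0199 = 0 + j180.1 Ω
  Z3: Z = jωL = j·9048·0.0185 = 0 + j167.4 Ω
Step 3 — With the output port shorted to ground, the output series arm Z2 runs from the junction to ground; the shunt arm Z3 also runs from the junction to ground. They appear in parallel: Z3 || Z2 = 0 + j86.74 Ω.
Step 4 — Series with input arm Z1: Z_in = Z1 + (Z3 || Z2) = 0 - j583.1 Ω = 583.1∠-90.0° Ω.
Step 5 — Source phasor: V = 59.4∠60.0° V = 29.7 + j51.44 V.
Step 6 — Ohm's law: I = V / Z_total = (29.7 + j51.44) / (0 - j583.1) = -0.08822 + j0.05093 A.
Step 7 — Convert to polar: |I| = 0.1019 A, ∠I = 150.0°.

I = 0.1019∠150.0° A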